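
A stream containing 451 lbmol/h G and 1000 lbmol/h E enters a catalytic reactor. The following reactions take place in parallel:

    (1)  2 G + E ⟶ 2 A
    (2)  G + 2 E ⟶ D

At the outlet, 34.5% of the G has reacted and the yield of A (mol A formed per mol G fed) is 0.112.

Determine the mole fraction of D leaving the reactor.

0.0864

Yield of A: 2ξ₁ / 451 = 0.112 → ξ₁ = 25.26 lbmol/h.
Conversion of G: 2ξ₁ + 1ξ₂ = 0.345 × 451 = 155.6 → ξ₂ = 105.1 lbmol/h.
Outlet amounts (n = n₀ + Σ ν·ξ):
  G: 451 − 2(25.26) − 1(105.1) = 295.4
  E: 1000 − 1(25.26) − 2(105.1) = 764.6
  A: 0 + 2(25.26) = 50.51
  D: 0 + 1(105.1) = 105.1
Total out = 1216 lbmol/h; y_D = 105.1 / 1216 = 0.08645.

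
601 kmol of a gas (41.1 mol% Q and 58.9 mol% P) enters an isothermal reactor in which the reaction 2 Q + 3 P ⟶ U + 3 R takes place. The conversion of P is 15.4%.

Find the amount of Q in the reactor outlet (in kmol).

P reacted = 0.154 × 354 = 54.51 kmol; ν_P = −3, so ξ = 54.51/3 = 18.17 kmol.
Outlet amounts (n = n₀ + ν ξ):
  Q: 247 − 2(18.17) = 210.7
  P: 354 − 3(18.17) = 299.5
  U: 0 + 1(18.17) = 18.17
  R: 0 + 3(18.17) = 54.51

211 kmol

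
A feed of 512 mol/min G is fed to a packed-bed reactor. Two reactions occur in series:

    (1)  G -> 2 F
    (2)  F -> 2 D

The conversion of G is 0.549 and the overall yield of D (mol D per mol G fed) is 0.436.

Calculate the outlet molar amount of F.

Conversion of G: G consumed = 1ξ₁ = 0.549 × 512 → ξ₁ = 281.1 mol/min.
Yield of D: 2ξ₂ / 512 = 0.436 → ξ₂ = 111.6 mol/min.
Outlet amounts (n = n₀ + Σ ν·ξ):
  G: 512 − 1(281.1) = 230.9
  F: 0 + 2(281.1) − 1(111.6) = 450.6
  D: 0 + 2(111.6) = 223.2

451 mol/min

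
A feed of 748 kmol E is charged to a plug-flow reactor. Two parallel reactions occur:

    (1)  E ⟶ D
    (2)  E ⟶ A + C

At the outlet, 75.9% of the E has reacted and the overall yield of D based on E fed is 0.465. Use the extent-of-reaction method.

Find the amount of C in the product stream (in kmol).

220 kmol

Yield of D: 1ξ₁ / 748 = 0.465 → ξ₁ = 347.8 kmol.
Conversion of E: 1ξ₁ + 1ξ₂ = 0.759 × 748 = 567.7 → ξ₂ = 219.9 kmol.
Outlet amounts (n = n₀ + Σ ν·ξ):
  E: 748 − 1(347.8) − 1(219.9) = 180.3
  D: 0 + 1(347.8) = 347.8
  A: 0 + 1(219.9) = 219.9
  C: 0 + 1(219.9) = 219.9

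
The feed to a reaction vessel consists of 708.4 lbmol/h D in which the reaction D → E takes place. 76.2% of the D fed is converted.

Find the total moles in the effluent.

D reacted = 0.762 × 708.4 = 539.8 lbmol/h; ν_D = −1, so ξ = 539.8/1 = 539.8 lbmol/h.
Outlet amounts (n = n₀ + ν ξ):
  D: 708.4 − 1(539.8) = 168.6
  E: 0 + 1(539.8) = 539.8
Total out = 168.6 + 539.8 = 708.4 lbmol/h.

708 lbmol/h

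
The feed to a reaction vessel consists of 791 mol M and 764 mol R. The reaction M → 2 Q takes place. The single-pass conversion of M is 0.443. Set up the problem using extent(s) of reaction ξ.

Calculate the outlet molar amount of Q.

M reacted = 0.443 × 791 = 350.4 mol; ν_M = −1, so ξ = 350.4/1 = 350.4 mol.
Outlet amounts (n = n₀ + ν ξ):
  M: 791 − 1(350.4) = 440.6
  Q: 0 + 2(350.4) = 700.8
  R: 764 (inert)

701 mol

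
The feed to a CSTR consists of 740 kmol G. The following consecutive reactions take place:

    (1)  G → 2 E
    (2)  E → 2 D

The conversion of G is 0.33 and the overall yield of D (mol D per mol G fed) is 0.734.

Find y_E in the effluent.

0.173

Conversion of G: G consumed = 1ξ₁ = 0.33 × 740 → ξ₁ = 244.2 kmol.
Yield of D: 2ξ₂ / 740 = 0.734 → ξ₂ = 271.6 kmol.
Outlet amounts (n = n₀ + Σ ν·ξ):
  G: 740 − 1(244.2) = 495.8
  E: 0 + 2(244.2) − 1(271.6) = 216.8
  D: 0 + 2(271.6) = 543.2
Total out = 1256 kmol; y_E = 216.8 / 1256 = 0.1727.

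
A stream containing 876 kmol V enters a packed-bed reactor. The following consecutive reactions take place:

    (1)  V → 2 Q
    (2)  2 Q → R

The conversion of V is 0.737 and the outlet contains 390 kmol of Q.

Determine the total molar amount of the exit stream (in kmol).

1070 kmol

Conversion of V: V consumed = 1ξ₁ = 0.737 × 876 → ξ₁ = 645.6 kmol.
Q balance: n_Q = 0 + 2ξ₁ − 2ξ₂ = 390 → ξ₂ = (2·645.6 − 390)/2 = 450.6 kmol.
Outlet amounts (n = n₀ + Σ ν·ξ):
  V: 876 − 1(645.6) = 230.4
  Q: 0 + 2(645.6) − 2(450.6) = 390
  R: 0 + 1(450.6) = 450.6
Total out = 230.4 + 390 + 450.6 = 1071 kmol.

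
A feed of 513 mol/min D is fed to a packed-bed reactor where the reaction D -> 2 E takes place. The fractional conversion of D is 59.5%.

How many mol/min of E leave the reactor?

D reacted = 0.595 × 513 = 305.2 mol/min; ν_D = −1, so ξ = 305.2/1 = 305.2 mol/min.
Outlet amounts (n = n₀ + ν ξ):
  D: 513 − 1(305.2) = 207.8
  E: 0 + 2(305.2) = 610.5

610 mol/min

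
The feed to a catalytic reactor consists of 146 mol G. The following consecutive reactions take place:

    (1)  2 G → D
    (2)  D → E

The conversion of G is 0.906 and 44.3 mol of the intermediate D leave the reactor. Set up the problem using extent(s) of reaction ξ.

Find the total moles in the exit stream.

79.9 mol

Conversion of G: G consumed = 2ξ₁ = 0.906 × 146 → ξ₁ = 66.14 mol.
D balance: n_D = 0 + 1ξ₁ − 1ξ₂ = 44.3 → ξ₂ = (1·66.14 − 44.3)/1 = 21.84 mol.
Outlet amounts (n = n₀ + Σ ν·ξ):
  G: 146 − 2(66.14) = 13.72
  D: 0 + 1(66.14) − 1(21.84) = 44.3
  E: 0 + 1(21.84) = 21.84
Total out = 13.72 + 44.3 + 21.84 = 79.86 mol.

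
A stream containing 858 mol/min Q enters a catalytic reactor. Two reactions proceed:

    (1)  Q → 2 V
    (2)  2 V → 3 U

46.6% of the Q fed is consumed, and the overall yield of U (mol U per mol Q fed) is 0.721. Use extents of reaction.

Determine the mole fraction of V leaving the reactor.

0.265

Conversion of Q: Q consumed = 1ξ₁ = 0.466 × 858 → ξ₁ = 399.8 mol/min.
Yield of U: 3ξ₂ / 858 = 0.721 → ξ₂ = 206.2 mol/min.
Outlet amounts (n = n₀ + Σ ν·ξ):
  Q: 858 − 1(399.8) = 458.2
  V: 0 + 2(399.8) − 2(206.2) = 387.2
  U: 0 + 3(206.2) = 618.6
Total out = 1464 mol/min; y_V = 387.2 / 1464 = 0.2645.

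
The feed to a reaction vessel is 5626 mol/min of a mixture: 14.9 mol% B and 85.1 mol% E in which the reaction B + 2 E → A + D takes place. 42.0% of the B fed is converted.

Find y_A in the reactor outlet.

B reacted = 0.42 × 838.3 = 352.1 mol/min; ν_B = −1, so ξ = 352.1/1 = 352.1 mol/min.
Outlet amounts (n = n₀ + ν ξ):
  B: 838.3 − 1(352.1) = 486.2
  E: 4788 − 2(352.1) = 4084
  A: 0 + 1(352.1) = 352.1
  D: 0 + 1(352.1) = 352.1
Total out = 5274 mol/min; y_A = 352.1 / 5274 = 0.06676.

0.0668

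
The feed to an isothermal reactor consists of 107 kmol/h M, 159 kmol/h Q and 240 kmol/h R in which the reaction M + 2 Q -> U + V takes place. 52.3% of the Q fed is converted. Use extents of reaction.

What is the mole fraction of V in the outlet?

Q reacted = 0.523 × 159 = 83.16 kmol/h; ν_Q = −2, so ξ = 83.16/2 = 41.58 kmol/h.
Outlet amounts (n = n₀ + ν ξ):
  M: 107 − 1(41.58) = 65.42
  Q: 159 − 2(41.58) = 75.84
  U: 0 + 1(41.58) = 41.58
  V: 0 + 1(41.58) = 41.58
  R: 240 (inert)
Total out = 464.4 kmol/h; y_V = 41.58 / 464.4 = 0.08953.

0.0895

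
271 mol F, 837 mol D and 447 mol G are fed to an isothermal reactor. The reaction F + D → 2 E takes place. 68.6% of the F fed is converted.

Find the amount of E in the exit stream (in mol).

F reacted = 0.686 × 271 = 185.9 mol; ν_F = −1, so ξ = 185.9/1 = 185.9 mol.
Outlet amounts (n = n₀ + ν ξ):
  F: 271 − 1(185.9) = 85.09
  D: 837 − 1(185.9) = 651.1
  E: 0 + 2(185.9) = 371.8
  G: 447 (inert)

372 mol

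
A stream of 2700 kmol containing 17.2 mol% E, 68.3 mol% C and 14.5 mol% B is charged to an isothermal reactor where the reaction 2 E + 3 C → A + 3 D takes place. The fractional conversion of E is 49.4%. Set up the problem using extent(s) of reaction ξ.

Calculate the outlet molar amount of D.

344 kmol

E reacted = 0.494 × 464.4 = 229.4 kmol; ν_E = −2, so ξ = 229.4/2 = 114.7 kmol.
Outlet amounts (n = n₀ + ν ξ):
  E: 464.4 − 2(114.7) = 235
  C: 1844 − 3(114.7) = 1500
  A: 0 + 1(114.7) = 114.7
  D: 0 + 3(114.7) = 344.1
  B: 391.5 (inert)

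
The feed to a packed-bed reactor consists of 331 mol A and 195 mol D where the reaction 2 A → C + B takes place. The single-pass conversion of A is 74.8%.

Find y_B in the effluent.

A reacted = 0.748 × 331 = 247.6 mol; ν_A = −2, so ξ = 247.6/2 = 123.8 mol.
Outlet amounts (n = n₀ + ν ξ):
  A: 331 − 2(123.8) = 83.41
  C: 0 + 1(123.8) = 123.8
  B: 0 + 1(123.8) = 123.8
  D: 195 (inert)
Total out = 526 mol; y_B = 123.8 / 526 = 0.2353.

0.235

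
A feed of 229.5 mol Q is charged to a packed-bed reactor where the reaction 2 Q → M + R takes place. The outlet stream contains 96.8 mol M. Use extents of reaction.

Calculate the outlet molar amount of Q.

35.9 mol

For M: n = n₀ + 1ξ → 96.8 = 0 + 1ξ, giving ξ = 96.8 mol.
Outlet amounts (n = n₀ + ν ξ):
  Q: 229.5 − 2(96.8) = 35.9
  M: 0 + 1(96.8) = 96.8
  R: 0 + 1(96.8) = 96.8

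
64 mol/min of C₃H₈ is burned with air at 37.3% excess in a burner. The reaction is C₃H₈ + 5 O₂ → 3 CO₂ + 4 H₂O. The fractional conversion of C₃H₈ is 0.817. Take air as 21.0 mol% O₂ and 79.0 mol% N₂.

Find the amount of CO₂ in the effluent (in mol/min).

157 mol/min

Stoichiometric O₂ = 5 × 64 = 320 mol/min; O₂ fed = 320 × 1.373 = 439.4 mol/min.
N₂ fed = 439.4 × 79/21 = 1653 mol/min.
Fuel reacted = 0.817 × 64 → ξ = 52.29 mol/min.
Outlet (n = n₀ + ν ξ):
  C₃H₈: 64 − 1(52.29) = 11.71
  O₂: 439.4 − 5(52.29) = 177.9
  N₂: 1653 (inert)
  CO₂: 0 + 3(52.29) = 156.9
  H₂O: 0 + 4(52.29) = 209.2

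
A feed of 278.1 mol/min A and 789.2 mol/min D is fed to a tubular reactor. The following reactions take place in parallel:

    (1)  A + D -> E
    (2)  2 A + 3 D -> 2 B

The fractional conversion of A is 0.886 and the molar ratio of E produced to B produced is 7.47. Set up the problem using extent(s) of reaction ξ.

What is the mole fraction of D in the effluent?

Conversion of A: A consumed = 0.886 × 278.1 = 246.4 mol/min = 1ξ₁ + 2ξ₂.
Selectivity: 1ξ₁ / (2ξ₂) = 7.47 → ξ₁ = 14.94 ξ₂.
Substitute: (1·14.94 + 2) ξ₂ = 246.4 → ξ₂ = 14.55 mol/min, ξ₁ = 217.3 mol/min.
Outlet amounts (n = n₀ + Σ ν·ξ):
  A: 278.1 − 1(217.3) − 2(14.55) = 31.7
  D: 789.2 − 1(217.3) − 3(14.55) = 528.3
  E: 0 + 1(217.3) = 217.3
  B: 0 + 2(14.55) = 29.09
Total out = 806.4 mol/min; y_D = 528.3 / 806.4 = 0.6551.

0.655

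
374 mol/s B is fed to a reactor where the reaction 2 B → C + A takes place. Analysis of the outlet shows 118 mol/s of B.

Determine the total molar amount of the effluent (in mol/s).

374 mol/s

For B: n = n₀ − 2ξ → 118 = 374 − 2ξ, giving ξ = 128 mol/s.
Outlet amounts (n = n₀ + ν ξ):
  B: 374 − 2(128) = 118
  C: 0 + 1(128) = 128
  A: 0 + 1(128) = 128
Total out = 118 + 128 + 128 = 374 mol/s.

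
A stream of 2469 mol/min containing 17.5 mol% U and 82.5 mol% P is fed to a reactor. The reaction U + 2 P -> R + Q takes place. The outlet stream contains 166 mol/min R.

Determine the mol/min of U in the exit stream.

For R: n = n₀ + 1ξ → 166 = 0 + 1ξ, giving ξ = 166 mol/min.
Outlet amounts (n = n₀ + ν ξ):
  U: 432.1 − 1(166) = 266.1
  P: 2037 − 2(166) = 1705
  R: 0 + 1(166) = 166
  Q: 0 + 1(166) = 166

266 mol/min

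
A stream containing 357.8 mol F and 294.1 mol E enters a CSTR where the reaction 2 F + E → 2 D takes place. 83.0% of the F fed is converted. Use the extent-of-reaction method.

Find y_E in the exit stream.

F reacted = 0.83 × 357.8 = 297 mol; ν_F = −2, so ξ = 297/2 = 148.5 mol.
Outlet amounts (n = n₀ + ν ξ):
  F: 357.8 − 2(148.5) = 60.83
  E: 294.1 − 1(148.5) = 145.6
  D: 0 + 2(148.5) = 297
Total out = 503.4 mol; y_E = 145.6 / 503.4 = 0.2893.

0.289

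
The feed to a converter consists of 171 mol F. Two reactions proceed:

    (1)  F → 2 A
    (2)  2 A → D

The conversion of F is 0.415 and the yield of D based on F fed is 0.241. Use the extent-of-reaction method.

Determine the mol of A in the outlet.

Conversion of F: F consumed = 1ξ₁ = 0.415 × 171 → ξ₁ = 70.97 mol.
Yield of D: 1ξ₂ / 171 = 0.241 → ξ₂ = 41.21 mol.
Outlet amounts (n = n₀ + Σ ν·ξ):
  F: 171 − 1(70.97) = 100
  A: 0 + 2(70.97) − 2(41.21) = 59.51
  D: 0 + 1(41.21) = 41.21

59.5 mol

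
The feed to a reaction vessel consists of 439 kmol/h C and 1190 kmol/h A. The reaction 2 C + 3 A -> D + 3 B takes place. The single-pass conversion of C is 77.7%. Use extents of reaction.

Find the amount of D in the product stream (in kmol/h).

171 kmol/h

C reacted = 0.777 × 439 = 341.1 kmol/h; ν_C = −2, so ξ = 341.1/2 = 170.6 kmol/h.
Outlet amounts (n = n₀ + ν ξ):
  C: 439 − 2(170.6) = 97.9
  A: 1190 − 3(170.6) = 678.3
  D: 0 + 1(170.6) = 170.6
  B: 0 + 3(170.6) = 511.7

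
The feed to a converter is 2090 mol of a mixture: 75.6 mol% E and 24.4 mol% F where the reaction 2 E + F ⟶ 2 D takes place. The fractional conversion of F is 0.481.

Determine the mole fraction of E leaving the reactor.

F reacted = 0.481 × 510 = 245.3 mol; ν_F = −1, so ξ = 245.3/1 = 245.3 mol.
Outlet amounts (n = n₀ + ν ξ):
  E: 1580 − 2(245.3) = 1089
  F: 510 − 1(245.3) = 264.7
  D: 0 + 2(245.3) = 490.6
Total out = 1845 mol; y_E = 1089 / 1845 = 0.5906.

0.591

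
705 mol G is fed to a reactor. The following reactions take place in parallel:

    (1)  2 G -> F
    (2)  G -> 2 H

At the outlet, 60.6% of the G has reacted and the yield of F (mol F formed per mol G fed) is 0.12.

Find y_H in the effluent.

0.587

Yield of F: 1ξ₁ / 705 = 0.12 → ξ₁ = 84.6 mol.
Conversion of G: 2ξ₁ + 1ξ₂ = 0.606 × 705 = 427.2 → ξ₂ = 258 mol.
Outlet amounts (n = n₀ + Σ ν·ξ):
  G: 705 − 2(84.6) − 1(258) = 277.8
  F: 0 + 1(84.6) = 84.6
  H: 0 + 2(258) = 516.1
Total out = 878.4 mol; y_H = 516.1 / 878.4 = 0.5875.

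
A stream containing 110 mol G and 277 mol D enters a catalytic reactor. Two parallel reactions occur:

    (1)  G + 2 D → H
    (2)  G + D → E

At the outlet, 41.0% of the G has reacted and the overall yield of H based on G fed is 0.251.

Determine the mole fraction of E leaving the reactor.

Yield of H: 1ξ₁ / 110 = 0.251 → ξ₁ = 27.61 mol.
Conversion of G: 1ξ₁ + 1ξ₂ = 0.41 × 110 = 45.1 → ξ₂ = 17.49 mol.
Outlet amounts (n = n₀ + Σ ν·ξ):
  G: 110 − 1(27.61) − 1(17.49) = 64.9
  D: 277 − 2(27.61) − 1(17.49) = 204.3
  H: 0 + 1(27.61) = 27.61
  E: 0 + 1(17.49) = 17.49
Total out = 314.3 mol; y_E = 17.49 / 314.3 = 0.05565.

0.0556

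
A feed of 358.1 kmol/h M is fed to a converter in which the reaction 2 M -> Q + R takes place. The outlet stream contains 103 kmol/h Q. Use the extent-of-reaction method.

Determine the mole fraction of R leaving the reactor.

0.288

For Q: n = n₀ + 1ξ → 103 = 0 + 1ξ, giving ξ = 103 kmol/h.
Outlet amounts (n = n₀ + ν ξ):
  M: 358.1 − 2(103) = 152.1
  Q: 0 + 1(103) = 103
  R: 0 + 1(103) = 103
Total out = 358.1 kmol/h; y_R = 103 / 358.1 = 0.2876.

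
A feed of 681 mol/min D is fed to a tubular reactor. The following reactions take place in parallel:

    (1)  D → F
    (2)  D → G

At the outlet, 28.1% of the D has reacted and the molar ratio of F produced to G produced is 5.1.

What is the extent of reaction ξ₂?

Conversion of D: D consumed = 0.281 × 681 = 191.4 mol/min = 1ξ₁ + 1ξ₂.
Selectivity: 1ξ₁ / (1ξ₂) = 5.1 → ξ₁ = 5.1 ξ₂.
Substitute: (1·5.1 + 1) ξ₂ = 191.4 → ξ₂ = 31.37 mol/min, ξ₁ = 160 mol/min.
Outlet amounts (n = n₀ + Σ ν·ξ):
  D: 681 − 1(160) − 1(31.37) = 489.6
  F: 0 + 1(160) = 160
  G: 0 + 1(31.37) = 31.37

ξ₂ = 31.4 mol/min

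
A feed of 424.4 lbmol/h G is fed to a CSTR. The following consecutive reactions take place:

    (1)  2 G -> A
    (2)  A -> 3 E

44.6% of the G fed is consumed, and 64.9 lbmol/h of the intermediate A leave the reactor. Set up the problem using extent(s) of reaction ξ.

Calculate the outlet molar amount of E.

89.2 lbmol/h

Conversion of G: G consumed = 2ξ₁ = 0.446 × 424.4 → ξ₁ = 94.64 lbmol/h.
A balance: n_A = 0 + 1ξ₁ − 1ξ₂ = 64.9 → ξ₂ = (1·94.64 − 64.9)/1 = 29.74 lbmol/h.
Outlet amounts (n = n₀ + Σ ν·ξ):
  G: 424.4 − 2(94.64) = 235.1
  A: 0 + 1(94.64) − 1(29.74) = 64.9
  E: 0 + 3(29.74) = 89.22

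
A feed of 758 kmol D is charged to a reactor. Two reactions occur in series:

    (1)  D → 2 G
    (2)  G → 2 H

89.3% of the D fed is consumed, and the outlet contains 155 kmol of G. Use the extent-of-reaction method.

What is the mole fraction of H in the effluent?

0.91

Conversion of D: D consumed = 1ξ₁ = 0.893 × 758 → ξ₁ = 676.9 kmol.
G balance: n_G = 0 + 2ξ₁ − 1ξ₂ = 155 → ξ₂ = (2·676.9 − 155)/1 = 1199 kmol.
Outlet amounts (n = n₀ + Σ ν·ξ):
  D: 758 − 1(676.9) = 81.11
  G: 0 + 2(676.9) − 1(1199) = 155
  H: 0 + 2(1199) = 2398
Total out = 2634 kmol; y_H = 2398 / 2634 = 0.9104.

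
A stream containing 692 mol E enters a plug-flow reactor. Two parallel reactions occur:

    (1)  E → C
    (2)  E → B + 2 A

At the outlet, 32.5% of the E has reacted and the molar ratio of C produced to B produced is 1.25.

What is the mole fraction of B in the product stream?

0.112

Conversion of E: E consumed = 0.325 × 692 = 224.9 mol = 1ξ₁ + 1ξ₂.
Selectivity: 1ξ₁ / (1ξ₂) = 1.25 → ξ₁ = 1.25 ξ₂.
Substitute: (1·1.25 + 1) ξ₂ = 224.9 → ξ₂ = 99.96 mol, ξ₁ = 124.9 mol.
Outlet amounts (n = n₀ + Σ ν·ξ):
  E: 692 − 1(124.9) − 1(99.96) = 467.1
  C: 0 + 1(124.9) = 124.9
  B: 0 + 1(99.96) = 99.96
  A: 0 + 2(99.96) = 199.9
Total out = 891.9 mol; y_B = 99.96 / 891.9 = 0.1121.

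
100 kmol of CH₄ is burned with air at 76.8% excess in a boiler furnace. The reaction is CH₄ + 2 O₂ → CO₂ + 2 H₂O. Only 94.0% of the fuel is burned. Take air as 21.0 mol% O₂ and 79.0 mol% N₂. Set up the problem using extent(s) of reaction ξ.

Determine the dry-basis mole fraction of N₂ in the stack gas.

0.834

Stoichiometric O₂ = 2 × 100 = 200 kmol; O₂ fed = 200 × 1.768 = 353.6 kmol.
N₂ fed = 353.6 × 79/21 = 1330 kmol.
Fuel reacted = 0.94 × 100 → ξ = 94 kmol.
Outlet (n = n₀ + ν ξ):
  CH₄: 100 − 1(94) = 6
  O₂: 353.6 − 2(94) = 165.6
  N₂: 1330 (inert)
  CO₂: 0 + 1(94) = 94
  H₂O: 0 + 2(94) = 188
Dry total = 1596 kmol; y_N₂ (dry) = 1330 / 1596 = 0.8336.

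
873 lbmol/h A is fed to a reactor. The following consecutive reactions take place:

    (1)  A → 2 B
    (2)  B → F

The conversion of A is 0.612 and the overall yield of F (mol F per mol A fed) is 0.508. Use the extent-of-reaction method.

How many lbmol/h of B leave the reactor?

Conversion of A: A consumed = 1ξ₁ = 0.612 × 873 → ξ₁ = 534.3 lbmol/h.
Yield of F: 1ξ₂ / 873 = 0.508 → ξ₂ = 443.5 lbmol/h.
Outlet amounts (n = n₀ + Σ ν·ξ):
  A: 873 − 1(534.3) = 338.7
  B: 0 + 2(534.3) − 1(443.5) = 625.1
  F: 0 + 1(443.5) = 443.5

625 lbmol/h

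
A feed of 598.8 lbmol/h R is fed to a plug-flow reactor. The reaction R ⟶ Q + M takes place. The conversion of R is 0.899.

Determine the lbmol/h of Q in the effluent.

R reacted = 0.899 × 598.8 = 538.3 lbmol/h; ν_R = −1, so ξ = 538.3/1 = 538.3 lbmol/h.
Outlet amounts (n = n₀ + ν ξ):
  R: 598.8 − 1(538.3) = 60.48
  Q: 0 + 1(538.3) = 538.3
  M: 0 + 1(538.3) = 538.3

538 lbmol/h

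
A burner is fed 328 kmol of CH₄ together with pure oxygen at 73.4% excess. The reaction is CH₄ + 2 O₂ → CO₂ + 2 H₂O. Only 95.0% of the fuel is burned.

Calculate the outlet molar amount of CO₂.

312 kmol

Stoichiometric O₂ = 2 × 328 = 656 kmol; O₂ fed = 656 × 1.734 = 1138 kmol.
Fuel reacted = 0.95 × 328 → ξ = 311.6 kmol.
Outlet (n = n₀ + ν ξ):
  CH₄: 328 − 1(311.6) = 16.4
  O₂: 1138 − 2(311.6) = 514.3
  CO₂: 0 + 1(311.6) = 311.6
  H₂O: 0 + 2(311.6) = 623.2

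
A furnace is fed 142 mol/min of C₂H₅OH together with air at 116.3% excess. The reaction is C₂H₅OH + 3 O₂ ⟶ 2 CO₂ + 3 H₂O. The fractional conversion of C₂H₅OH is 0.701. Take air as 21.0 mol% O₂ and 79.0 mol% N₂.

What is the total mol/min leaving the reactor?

Stoichiometric O₂ = 3 × 142 = 426 mol/min; O₂ fed = 426 × 2.163 = 921.4 mol/min.
N₂ fed = 921.4 × 79/21 = 3466 mol/min.
Fuel reacted = 0.701 × 142 → ξ = 99.54 mol/min.
Outlet (n = n₀ + ν ξ):
  C₂H₅OH: 142 − 1(99.54) = 42.46
  O₂: 921.4 − 3(99.54) = 622.8
  N₂: 3466 (inert)
  CO₂: 0 + 2(99.54) = 199.1
  H₂O: 0 + 3(99.54) = 298.6
Total out = 42.46 + 622.8 + 3466 + 199.1 + 298.6 = 4629 mol/min.

4630 mol/min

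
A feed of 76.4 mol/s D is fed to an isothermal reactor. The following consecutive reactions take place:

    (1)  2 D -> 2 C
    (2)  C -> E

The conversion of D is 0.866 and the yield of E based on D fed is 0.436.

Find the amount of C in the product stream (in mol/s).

Conversion of D: D consumed = 2ξ₁ = 0.866 × 76.4 → ξ₁ = 33.08 mol/s.
Yield of E: 1ξ₂ / 76.4 = 0.436 → ξ₂ = 33.31 mol/s.
Outlet amounts (n = n₀ + Σ ν·ξ):
  D: 76.4 − 2(33.08) = 10.24
  C: 0 + 2(33.08) − 1(33.31) = 32.85
  E: 0 + 1(33.31) = 33.31

32.9 mol/s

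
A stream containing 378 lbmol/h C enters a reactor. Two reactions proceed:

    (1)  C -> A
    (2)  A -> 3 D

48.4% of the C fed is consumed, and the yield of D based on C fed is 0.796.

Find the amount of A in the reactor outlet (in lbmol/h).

Conversion of C: C consumed = 1ξ₁ = 0.484 × 378 → ξ₁ = 183 lbmol/h.
Yield of D: 3ξ₂ / 378 = 0.796 → ξ₂ = 100.3 lbmol/h.
Outlet amounts (n = n₀ + Σ ν·ξ):
  C: 378 − 1(183) = 195
  A: 0 + 1(183) − 1(100.3) = 82.66
  D: 0 + 3(100.3) = 300.9

82.7 lbmol/h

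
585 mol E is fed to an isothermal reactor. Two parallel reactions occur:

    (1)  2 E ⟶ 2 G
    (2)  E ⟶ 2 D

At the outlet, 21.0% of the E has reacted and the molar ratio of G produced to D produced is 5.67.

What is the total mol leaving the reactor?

595 mol

Conversion of E: E consumed = 0.21 × 585 = 122.8 mol = 2ξ₁ + 1ξ₂.
Selectivity: 2ξ₁ / (2ξ₂) = 5.67 → ξ₁ = 5.67 ξ₂.
Substitute: (2·5.67 + 1) ξ₂ = 122.8 → ξ₂ = 9.955 mol, ξ₁ = 56.45 mol.
Outlet amounts (n = n₀ + Σ ν·ξ):
  E: 585 − 2(56.45) − 1(9.955) = 462.1
  G: 0 + 2(56.45) = 112.9
  D: 0 + 2(9.955) = 19.91
Total out = 462.1 + 112.9 + 19.91 = 595 mol.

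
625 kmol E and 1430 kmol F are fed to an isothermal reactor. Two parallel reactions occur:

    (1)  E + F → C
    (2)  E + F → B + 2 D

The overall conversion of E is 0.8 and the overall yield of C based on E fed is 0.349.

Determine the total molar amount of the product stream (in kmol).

Yield of C: 1ξ₁ / 625 = 0.349 → ξ₁ = 218.1 kmol.
Conversion of E: 1ξ₁ + 1ξ₂ = 0.8 × 625 = 500 → ξ₂ = 281.9 kmol.
Outlet amounts (n = n₀ + Σ ν·ξ):
  E: 625 − 1(218.1) − 1(281.9) = 125
  F: 1430 − 1(218.1) − 1(281.9) = 930
  C: 0 + 1(218.1) = 218.1
  B: 0 + 1(281.9) = 281.9
  D: 0 + 2(281.9) = 563.8
Total out = 125 + 930 + 218.1 + 281.9 + 563.8 = 2119 kmol.

2120 kmol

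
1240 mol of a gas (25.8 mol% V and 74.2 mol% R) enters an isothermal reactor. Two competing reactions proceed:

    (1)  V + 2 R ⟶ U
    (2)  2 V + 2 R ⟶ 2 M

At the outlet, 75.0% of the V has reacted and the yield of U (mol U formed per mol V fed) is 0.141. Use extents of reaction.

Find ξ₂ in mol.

Yield of U: 1ξ₁ / 319.9 = 0.141 → ξ₁ = 45.11 mol.
Conversion of V: 1ξ₁ + 2ξ₂ = 0.75 × 319.9 = 239.9 → ξ₂ = 97.42 mol.
Outlet amounts (n = n₀ + Σ ν·ξ):
  V: 319.9 − 1(45.11) − 2(97.42) = 79.98
  R: 920.1 − 2(45.11) − 2(97.42) = 635
  U: 0 + 1(45.11) = 45.11
  M: 0 + 2(97.42) = 194.8

ξ₂ = 97.4 mol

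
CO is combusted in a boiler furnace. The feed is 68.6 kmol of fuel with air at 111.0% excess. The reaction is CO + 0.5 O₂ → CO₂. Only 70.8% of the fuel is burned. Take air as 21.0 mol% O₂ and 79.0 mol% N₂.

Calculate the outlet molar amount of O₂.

Stoichiometric O₂ = 0.5 × 68.6 = 34.3 kmol; O₂ fed = 34.3 × 2.110 = 72.37 kmol.
N₂ fed = 72.37 × 79/21 = 272.3 kmol.
Fuel reacted = 0.708 × 68.6 → ξ = 48.57 kmol.
Outlet (n = n₀ + ν ξ):
  CO: 68.6 − 1(48.57) = 20.03
  O₂: 72.37 − 0.5(48.57) = 48.09
  N₂: 272.3 (inert)
  CO₂: 0 + 1(48.57) = 48.57

48.1 kmol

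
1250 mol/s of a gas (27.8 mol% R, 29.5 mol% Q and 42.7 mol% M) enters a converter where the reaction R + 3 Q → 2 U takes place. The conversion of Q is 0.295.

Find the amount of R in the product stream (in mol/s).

Q reacted = 0.295 × 368.8 = 108.8 mol/s; ν_Q = −3, so ξ = 108.8/3 = 36.26 mol/s.
Outlet amounts (n = n₀ + ν ξ):
  R: 347.5 − 1(36.26) = 311.2
  Q: 368.8 − 3(36.26) = 260
  U: 0 + 2(36.26) = 72.52
  M: 533.8 (inert)

311 mol/s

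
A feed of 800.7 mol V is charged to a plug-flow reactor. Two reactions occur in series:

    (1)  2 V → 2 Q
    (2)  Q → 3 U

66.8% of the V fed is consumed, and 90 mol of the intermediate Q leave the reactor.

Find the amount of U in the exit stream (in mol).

1330 mol

Conversion of V: V consumed = 2ξ₁ = 0.668 × 800.7 → ξ₁ = 267.4 mol.
Q balance: n_Q = 0 + 2ξ₁ − 1ξ₂ = 90 → ξ₂ = (2·267.4 − 90)/1 = 444.9 mol.
Outlet amounts (n = n₀ + Σ ν·ξ):
  V: 800.7 − 2(267.4) = 265.8
  Q: 0 + 2(267.4) − 1(444.9) = 90
  U: 0 + 3(444.9) = 1335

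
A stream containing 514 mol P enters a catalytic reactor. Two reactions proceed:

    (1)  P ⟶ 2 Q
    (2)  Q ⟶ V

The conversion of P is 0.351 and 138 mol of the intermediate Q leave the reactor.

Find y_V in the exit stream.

0.321

Conversion of P: P consumed = 1ξ₁ = 0.351 × 514 → ξ₁ = 180.4 mol.
Q balance: n_Q = 0 + 2ξ₁ − 1ξ₂ = 138 → ξ₂ = (2·180.4 − 138)/1 = 222.8 mol.
Outlet amounts (n = n₀ + Σ ν·ξ):
  P: 514 − 1(180.4) = 333.6
  Q: 0 + 2(180.4) − 1(222.8) = 138
  V: 0 + 1(222.8) = 222.8
Total out = 694.4 mol; y_V = 222.8 / 694.4 = 0.3209.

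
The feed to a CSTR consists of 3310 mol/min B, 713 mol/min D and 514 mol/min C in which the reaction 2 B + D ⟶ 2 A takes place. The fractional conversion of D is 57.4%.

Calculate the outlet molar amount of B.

D reacted = 0.574 × 713 = 409.3 mol/min; ν_D = −1, so ξ = 409.3/1 = 409.3 mol/min.
Outlet amounts (n = n₀ + ν ξ):
  B: 3310 − 2(409.3) = 2491
  D: 713 − 1(409.3) = 303.7
  A: 0 + 2(409.3) = 818.5
  C: 514 (inert)

2490 mol/min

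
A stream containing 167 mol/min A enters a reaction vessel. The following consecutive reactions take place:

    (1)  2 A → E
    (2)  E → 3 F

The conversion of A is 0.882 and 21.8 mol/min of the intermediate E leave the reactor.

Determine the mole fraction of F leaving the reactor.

Conversion of A: A consumed = 2ξ₁ = 0.882 × 167 → ξ₁ = 73.65 mol/min.
E balance: n_E = 0 + 1ξ₁ − 1ξ₂ = 21.8 → ξ₂ = (1·73.65 − 21.8)/1 = 51.85 mol/min.
Outlet amounts (n = n₀ + Σ ν·ξ):
  A: 167 − 2(73.65) = 19.71
  E: 0 + 1(73.65) − 1(51.85) = 21.8
  F: 0 + 3(51.85) = 155.5
Total out = 197 mol/min; y_F = 155.5 / 197 = 0.7894.

0.789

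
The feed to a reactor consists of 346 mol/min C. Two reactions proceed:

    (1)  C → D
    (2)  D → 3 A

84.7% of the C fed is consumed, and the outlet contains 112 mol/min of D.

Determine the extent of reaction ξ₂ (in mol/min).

ξ₂ = 181 mol/min

Conversion of C: C consumed = 1ξ₁ = 0.847 × 346 → ξ₁ = 293.1 mol/min.
D balance: n_D = 0 + 1ξ₁ − 1ξ₂ = 112 → ξ₂ = (1·293.1 − 112)/1 = 181.1 mol/min.
Outlet amounts (n = n₀ + Σ ν·ξ):
  C: 346 − 1(293.1) = 52.94
  D: 0 + 1(293.1) − 1(181.1) = 112
  A: 0 + 3(181.1) = 543.2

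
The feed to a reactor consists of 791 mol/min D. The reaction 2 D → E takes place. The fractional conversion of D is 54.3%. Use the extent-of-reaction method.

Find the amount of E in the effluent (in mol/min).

215 mol/min

D reacted = 0.543 × 791 = 429.5 mol/min; ν_D = −2, so ξ = 429.5/2 = 214.8 mol/min.
Outlet amounts (n = n₀ + ν ξ):
  D: 791 − 2(214.8) = 361.5
  E: 0 + 1(214.8) = 214.8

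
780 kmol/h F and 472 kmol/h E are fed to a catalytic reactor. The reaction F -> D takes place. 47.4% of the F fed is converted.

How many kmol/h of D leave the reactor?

F reacted = 0.474 × 780 = 369.7 kmol/h; ν_F = −1, so ξ = 369.7/1 = 369.7 kmol/h.
Outlet amounts (n = n₀ + ν ξ):
  F: 780 − 1(369.7) = 410.3
  D: 0 + 1(369.7) = 369.7
  E: 472 (inert)

370 kmol/h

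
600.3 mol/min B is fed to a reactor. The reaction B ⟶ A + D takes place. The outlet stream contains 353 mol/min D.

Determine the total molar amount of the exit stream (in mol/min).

For D: n = n₀ + 1ξ → 353 = 0 + 1ξ, giving ξ = 353 mol/min.
Outlet amounts (n = n₀ + ν ξ):
  B: 600.3 − 1(353) = 247.3
  A: 0 + 1(353) = 353
  D: 0 + 1(353) = 353
Total out = 247.3 + 353 + 353 = 953.3 mol/min.

953 mol/min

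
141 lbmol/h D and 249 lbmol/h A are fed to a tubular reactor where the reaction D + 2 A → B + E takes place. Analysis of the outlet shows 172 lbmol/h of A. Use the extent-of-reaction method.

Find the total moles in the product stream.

352 lbmol/h

For A: n = n₀ − 2ξ → 172 = 249 − 2ξ, giving ξ = 38.5 lbmol/h.
Outlet amounts (n = n₀ + ν ξ):
  D: 141 − 1(38.5) = 102.5
  A: 249 − 2(38.5) = 172
  B: 0 + 1(38.5) = 38.5
  E: 0 + 1(38.5) = 38.5
Total out = 102.5 + 172 + 38.5 + 38.5 = 351.5 lbmol/h.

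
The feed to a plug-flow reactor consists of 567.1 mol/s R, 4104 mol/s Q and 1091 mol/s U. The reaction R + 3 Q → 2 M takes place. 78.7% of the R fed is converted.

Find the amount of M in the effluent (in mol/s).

893 mol/s

R reacted = 0.787 × 567.1 = 446.3 mol/s; ν_R = −1, so ξ = 446.3/1 = 446.3 mol/s.
Outlet amounts (n = n₀ + ν ξ):
  R: 567.1 − 1(446.3) = 120.8
  Q: 4104 − 3(446.3) = 2765
  M: 0 + 2(446.3) = 892.6
  U: 1091 (inert)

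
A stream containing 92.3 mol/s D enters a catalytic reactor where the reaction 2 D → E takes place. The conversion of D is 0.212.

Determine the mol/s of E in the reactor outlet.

D reacted = 0.212 × 92.3 = 19.57 mol/s; ν_D = −2, so ξ = 19.57/2 = 9.784 mol/s.
Outlet amounts (n = n₀ + ν ξ):
  D: 92.3 − 2(9.784) = 72.73
  E: 0 + 1(9.784) = 9.784

9.78 mol/s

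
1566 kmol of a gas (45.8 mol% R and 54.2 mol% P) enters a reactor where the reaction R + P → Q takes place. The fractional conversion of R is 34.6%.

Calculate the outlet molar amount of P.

R reacted = 0.346 × 717.2 = 248.2 kmol; ν_R = −1, so ξ = 248.2/1 = 248.2 kmol.
Outlet amounts (n = n₀ + ν ξ):
  R: 717.2 − 1(248.2) = 469.1
  P: 848.8 − 1(248.2) = 600.6
  Q: 0 + 1(248.2) = 248.2

601 kmol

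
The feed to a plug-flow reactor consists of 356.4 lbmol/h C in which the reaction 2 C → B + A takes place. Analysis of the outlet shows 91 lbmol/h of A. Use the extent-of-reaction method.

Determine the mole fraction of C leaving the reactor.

For A: n = n₀ + 1ξ → 91 = 0 + 1ξ, giving ξ = 91 lbmol/h.
Outlet amounts (n = n₀ + ν ξ):
  C: 356.4 − 2(91) = 174.4
  B: 0 + 1(91) = 91
  A: 0 + 1(91) = 91
Total out = 356.4 lbmol/h; y_C = 174.4 / 356.4 = 0.4893.

0.489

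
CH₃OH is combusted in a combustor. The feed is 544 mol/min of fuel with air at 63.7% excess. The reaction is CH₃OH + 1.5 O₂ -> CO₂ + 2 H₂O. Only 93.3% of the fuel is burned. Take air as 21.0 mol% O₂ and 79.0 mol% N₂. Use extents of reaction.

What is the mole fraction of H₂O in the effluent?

0.142

Stoichiometric O₂ = 1.5 × 544 = 816 mol/min; O₂ fed = 816 × 1.637 = 1336 mol/min.
N₂ fed = 1336 × 79/21 = 5025 mol/min.
Fuel reacted = 0.933 × 544 → ξ = 507.6 mol/min.
Outlet (n = n₀ + ν ξ):
  CH₃OH: 544 − 1(507.6) = 36.45
  O₂: 1336 − 1.5(507.6) = 574.5
  N₂: 5025 (inert)
  CO₂: 0 + 1(507.6) = 507.6
  H₂O: 0 + 2(507.6) = 1015
Total out = 7159 mol/min; y_H₂O = 1015 / 7159 = 0.1418.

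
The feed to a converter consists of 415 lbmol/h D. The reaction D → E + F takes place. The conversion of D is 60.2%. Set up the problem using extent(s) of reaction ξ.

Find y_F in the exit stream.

0.376

D reacted = 0.602 × 415 = 249.8 lbmol/h; ν_D = −1, so ξ = 249.8/1 = 249.8 lbmol/h.
Outlet amounts (n = n₀ + ν ξ):
  D: 415 − 1(249.8) = 165.2
  E: 0 + 1(249.8) = 249.8
  F: 0 + 1(249.8) = 249.8
Total out = 664.8 lbmol/h; y_F = 249.8 / 664.8 = 0.3758.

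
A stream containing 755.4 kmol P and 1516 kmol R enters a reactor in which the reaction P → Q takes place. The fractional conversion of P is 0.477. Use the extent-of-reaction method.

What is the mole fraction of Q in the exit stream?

0.159

P reacted = 0.477 × 755.4 = 360.3 kmol; ν_P = −1, so ξ = 360.3/1 = 360.3 kmol.
Outlet amounts (n = n₀ + ν ξ):
  P: 755.4 − 1(360.3) = 395.1
  Q: 0 + 1(360.3) = 360.3
  R: 1516 (inert)
Total out = 2271 kmol; y_Q = 360.3 / 2271 = 0.1586.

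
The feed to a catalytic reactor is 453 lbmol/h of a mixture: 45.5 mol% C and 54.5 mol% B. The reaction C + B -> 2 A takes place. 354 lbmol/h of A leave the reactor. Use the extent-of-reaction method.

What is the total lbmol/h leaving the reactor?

For A: n = n₀ + 2ξ → 354 = 0 + 2ξ, giving ξ = 177 lbmol/h.
Outlet amounts (n = n₀ + ν ξ):
  C: 206.1 − 1(177) = 29.12
  B: 246.9 − 1(177) = 69.88
  A: 0 + 2(177) = 354
Total out = 29.12 + 69.88 + 354 = 453 lbmol/h.

453 lbmol/h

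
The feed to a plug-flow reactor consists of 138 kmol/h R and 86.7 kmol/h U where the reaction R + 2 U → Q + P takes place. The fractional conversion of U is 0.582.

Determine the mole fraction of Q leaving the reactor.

U reacted = 0.582 × 86.7 = 50.46 kmol/h; ν_U = −2, so ξ = 50.46/2 = 25.23 kmol/h.
Outlet amounts (n = n₀ + ν ξ):
  R: 138 − 1(25.23) = 112.8
  U: 86.7 − 2(25.23) = 36.24
  Q: 0 + 1(25.23) = 25.23
  P: 0 + 1(25.23) = 25.23
Total out = 199.5 kmol/h; y_Q = 25.23 / 199.5 = 0.1265.

0.126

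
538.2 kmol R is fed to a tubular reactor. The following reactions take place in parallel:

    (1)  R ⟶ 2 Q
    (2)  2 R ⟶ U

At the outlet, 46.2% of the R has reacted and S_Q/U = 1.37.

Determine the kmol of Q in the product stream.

Conversion of R: R consumed = 0.462 × 538.2 = 248.6 kmol = 1ξ₁ + 2ξ₂.
Selectivity: 2ξ₁ / (1ξ₂) = 1.37 → ξ₁ = 0.685 ξ₂.
Substitute: (1·0.685 + 2) ξ₂ = 248.6 → ξ₂ = 92.61 kmol, ξ₁ = 63.44 kmol.
Outlet amounts (n = n₀ + Σ ν·ξ):
  R: 538.2 − 1(63.44) − 2(92.61) = 289.6
  Q: 0 + 2(63.44) = 126.9
  U: 0 + 1(92.61) = 92.61

127 kmol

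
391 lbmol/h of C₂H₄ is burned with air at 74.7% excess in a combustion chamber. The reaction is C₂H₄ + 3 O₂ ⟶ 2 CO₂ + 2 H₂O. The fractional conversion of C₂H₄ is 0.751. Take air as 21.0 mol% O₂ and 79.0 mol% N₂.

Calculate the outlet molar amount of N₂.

7710 lbmol/h

Stoichiometric O₂ = 3 × 391 = 1173 lbmol/h; O₂ fed = 1173 × 1.747 = 2049 lbmol/h.
N₂ fed = 2049 × 79/21 = 7709 lbmol/h.
Fuel reacted = 0.751 × 391 → ξ = 293.6 lbmol/h.
Outlet (n = n₀ + ν ξ):
  C₂H₄: 391 − 1(293.6) = 97.36
  O₂: 2049 − 3(293.6) = 1168
  N₂: 7709 (inert)
  CO₂: 0 + 2(293.6) = 587.3
  H₂O: 0 + 2(293.6) = 587.3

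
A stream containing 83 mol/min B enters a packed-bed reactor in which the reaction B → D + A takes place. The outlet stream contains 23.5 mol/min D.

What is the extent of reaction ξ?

ξ = 23.5 mol/min

For D: n = n₀ + 1ξ → 23.5 = 0 + 1ξ, giving ξ = 23.5 mol/min.
Outlet amounts (n = n₀ + ν ξ):
  B: 83 − 1(23.5) = 59.5
  D: 0 + 1(23.5) = 23.5
  A: 0 + 1(23.5) = 23.5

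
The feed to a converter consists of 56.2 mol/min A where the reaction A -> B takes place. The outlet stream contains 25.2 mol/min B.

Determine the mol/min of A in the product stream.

For B: n = n₀ + 1ξ → 25.2 = 0 + 1ξ, giving ξ = 25.2 mol/min.
Outlet amounts (n = n₀ + ν ξ):
  A: 56.2 − 1(25.2) = 31
  B: 0 + 1(25.2) = 25.2

31 mol/min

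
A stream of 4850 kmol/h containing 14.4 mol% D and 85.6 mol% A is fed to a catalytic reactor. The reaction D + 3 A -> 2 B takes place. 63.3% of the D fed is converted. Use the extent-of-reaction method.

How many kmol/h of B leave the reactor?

D reacted = 0.633 × 698.4 = 442.1 kmol/h; ν_D = −1, so ξ = 442.1/1 = 442.1 kmol/h.
Outlet amounts (n = n₀ + ν ξ):
  D: 698.4 − 1(442.1) = 256.3
  A: 4152 − 3(442.1) = 2825
  B: 0 + 2(442.1) = 884.2

884 kmol/h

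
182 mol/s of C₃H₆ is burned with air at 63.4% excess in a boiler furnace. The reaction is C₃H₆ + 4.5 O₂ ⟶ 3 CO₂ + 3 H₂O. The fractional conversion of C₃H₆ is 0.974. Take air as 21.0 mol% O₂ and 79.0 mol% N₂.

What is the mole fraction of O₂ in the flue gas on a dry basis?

Stoichiometric O₂ = 4.5 × 182 = 819 mol/s; O₂ fed = 819 × 1.634 = 1338 mol/s.
N₂ fed = 1338 × 79/21 = 5034 mol/s.
Fuel reacted = 0.974 × 182 → ξ = 177.3 mol/s.
Outlet (n = n₀ + ν ξ):
  C₃H₆: 182 − 1(177.3) = 4.732
  O₂: 1338 − 4.5(177.3) = 540.5
  N₂: 5034 (inert)
  CO₂: 0 + 3(177.3) = 531.8
  H₂O: 0 + 3(177.3) = 531.8
Dry total = 6111 mol/s; y_O₂ (dry) = 540.5 / 6111 = 0.08845.

0.0884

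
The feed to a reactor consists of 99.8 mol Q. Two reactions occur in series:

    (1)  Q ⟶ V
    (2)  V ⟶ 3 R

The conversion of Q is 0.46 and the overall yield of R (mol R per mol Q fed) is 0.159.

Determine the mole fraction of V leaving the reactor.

0.368

Conversion of Q: Q consumed = 1ξ₁ = 0.46 × 99.8 → ξ₁ = 45.91 mol.
Yield of R: 3ξ₂ / 99.8 = 0.159 → ξ₂ = 5.289 mol.
Outlet amounts (n = n₀ + Σ ν·ξ):
  Q: 99.8 − 1(45.91) = 53.89
  V: 0 + 1(45.91) − 1(5.289) = 40.62
  R: 0 + 3(5.289) = 15.87
Total out = 110.4 mol; y_V = 40.62 / 110.4 = 0.368.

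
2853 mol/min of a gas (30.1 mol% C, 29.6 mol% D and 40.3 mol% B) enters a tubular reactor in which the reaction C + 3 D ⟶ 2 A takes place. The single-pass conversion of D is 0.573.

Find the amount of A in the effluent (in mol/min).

323 mol/min

D reacted = 0.573 × 844.5 = 483.9 mol/min; ν_D = −3, so ξ = 483.9/3 = 161.3 mol/min.
Outlet amounts (n = n₀ + ν ξ):
  C: 858.8 − 1(161.3) = 697.5
  D: 844.5 − 3(161.3) = 360.6
  A: 0 + 2(161.3) = 322.6
  B: 1150 (inert)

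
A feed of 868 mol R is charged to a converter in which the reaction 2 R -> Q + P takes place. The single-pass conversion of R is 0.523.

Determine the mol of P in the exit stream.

R reacted = 0.523 × 868 = 454 mol; ν_R = −2, so ξ = 454/2 = 227 mol.
Outlet amounts (n = n₀ + ν ξ):
  R: 868 − 2(227) = 414
  Q: 0 + 1(227) = 227
  P: 0 + 1(227) = 227

227 mol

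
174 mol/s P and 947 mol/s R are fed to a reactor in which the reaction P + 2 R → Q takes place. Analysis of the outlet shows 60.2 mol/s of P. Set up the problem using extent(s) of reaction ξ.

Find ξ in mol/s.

For P: n = n₀ − 1ξ → 60.2 = 174 − 1ξ, giving ξ = 113.8 mol/s.
Outlet amounts (n = n₀ + ν ξ):
  P: 174 − 1(113.8) = 60.2
  R: 947 − 2(113.8) = 719.4
  Q: 0 + 1(113.8) = 113.8

ξ = 114 mol/s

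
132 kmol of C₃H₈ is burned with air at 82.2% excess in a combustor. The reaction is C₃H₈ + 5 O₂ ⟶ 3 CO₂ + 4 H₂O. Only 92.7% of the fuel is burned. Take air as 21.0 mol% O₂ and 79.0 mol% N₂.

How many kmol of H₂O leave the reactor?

Stoichiometric O₂ = 5 × 132 = 660 kmol; O₂ fed = 660 × 1.822 = 1203 kmol.
N₂ fed = 1203 × 79/21 = 4524 kmol.
Fuel reacted = 0.927 × 132 → ξ = 122.4 kmol.
Outlet (n = n₀ + ν ξ):
  C₃H₈: 132 − 1(122.4) = 9.636
  O₂: 1203 − 5(122.4) = 590.7
  N₂: 4524 (inert)
  CO₂: 0 + 3(122.4) = 367.1
  H₂O: 0 + 4(122.4) = 489.5

489 kmol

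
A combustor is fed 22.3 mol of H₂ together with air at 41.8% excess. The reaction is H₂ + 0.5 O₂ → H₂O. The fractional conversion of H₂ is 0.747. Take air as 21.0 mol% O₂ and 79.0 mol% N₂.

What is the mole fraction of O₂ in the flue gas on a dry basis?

Stoichiometric O₂ = 0.5 × 22.3 = 11.15 mol; O₂ fed = 11.15 × 1.418 = 15.81 mol.
N₂ fed = 15.81 × 79/21 = 59.48 mol.
Fuel reacted = 0.747 × 22.3 → ξ = 16.66 mol.
Outlet (n = n₀ + ν ξ):
  H₂: 22.3 − 1(16.66) = 5.642
  O₂: 15.81 − 0.5(16.66) = 7.482
  N₂: 59.48 (inert)
  H₂O: 0 + 1(16.66) = 16.66
Dry total = 72.6 mol; y_O₂ (dry) = 7.482 / 72.6 = 0.1031.

0.103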